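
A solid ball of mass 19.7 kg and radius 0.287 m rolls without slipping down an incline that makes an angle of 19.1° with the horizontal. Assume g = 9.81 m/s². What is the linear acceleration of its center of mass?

a ≈ 2.29 m/s²

Translation along the incline: Mg sinθ − f = Ma.
Rotation about the center: fR = Iα with I = (2/5)MR². No-slip gives a = αR, so f = (I/R²)a = (2/5)M a.
Substituting: Mg sinθ = (1 + 0.4000)Ma, so a = g sinθ/(1 + 0.4000) = (9.81) sin 19.1° / 1.400 = 2.293 m/s².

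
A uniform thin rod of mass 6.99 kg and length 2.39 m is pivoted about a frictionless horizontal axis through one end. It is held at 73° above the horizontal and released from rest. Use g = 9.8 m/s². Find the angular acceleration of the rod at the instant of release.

α ≈ 1.80 rad/s²

About the pivot, I = (1/3)ML² = (1/3)(6.99)(2.39)² = 13.31 kg·m².
The weight acts at the center, a distance L/2 = 1.195 m from the pivot; τ = Mg(L/2) cos 73° = 23.93 N·m.
α = τ/I = 23.93/13.31 = 1.798 rad/s².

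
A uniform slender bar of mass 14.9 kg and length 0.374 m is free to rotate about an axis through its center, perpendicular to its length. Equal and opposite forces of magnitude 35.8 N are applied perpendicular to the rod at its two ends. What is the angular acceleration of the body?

α ≈ 77.1 rad/s²

I = (1/12)ML² = (1/12)(14.9)(0.374)² = 0.1737 kg·m².
The couple gives τ = F·(L/2) + F·(L/2) = F L = (35.8)(0.374) = 13.39 N·m.
Newton's second law for rotation, τ = Iα, gives α = τ/I = 13.39/0.1737 = 77.09 rad/s².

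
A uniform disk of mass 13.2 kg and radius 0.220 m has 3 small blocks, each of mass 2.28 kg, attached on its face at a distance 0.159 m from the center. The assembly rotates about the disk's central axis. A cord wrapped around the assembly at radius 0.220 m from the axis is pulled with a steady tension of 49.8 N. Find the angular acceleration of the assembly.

α ≈ 22.3 rad/s²

I_disk = ½MR² = ½(13.2)(0.220)² = 0.3194 kg·m².
I_blocks = 3·m·r² = 3(2.28)(0.159)² = 0.1729 kg·m².
Total I = 0.4924 kg·m².
τ = F r = (49.8)(0.220) = 10.96 N·m.
α = τ/I = 10.96/0.4924 = 22.25 rad/s².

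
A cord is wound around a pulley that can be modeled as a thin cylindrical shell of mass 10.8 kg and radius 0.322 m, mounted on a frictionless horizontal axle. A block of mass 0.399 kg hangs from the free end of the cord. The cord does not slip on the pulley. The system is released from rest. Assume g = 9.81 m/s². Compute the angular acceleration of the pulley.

α ≈ 1.09 rad/s²

I = MR² = (10.8)(0.322)² = 1.120 kg·m².
Block: mg − T = ma. Pulley: TR = Iα. No-slip: a = αR, so T = (I/R²)a = 10.80·a.
Then mg = (m + 10.80)a, so a = (0.399)(9.81)/(0.399 + 10.80) = 0.3495 m/s².
α = a/R = 0.3495/0.322 = 1.085 rad/s².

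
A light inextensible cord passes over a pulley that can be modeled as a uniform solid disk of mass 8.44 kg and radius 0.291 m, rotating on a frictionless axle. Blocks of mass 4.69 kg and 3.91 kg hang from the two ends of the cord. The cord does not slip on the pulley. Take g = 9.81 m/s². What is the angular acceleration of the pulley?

I = ½MR² = (1/2)(8.44)(0.291)² = 0.3574 kg·m².
Heavier block: m₁g − T₁ = m₁a. Lighter block: T₂ − m₂g = m₂a.
Pulley: (T₁ − T₂)R = Iα = I(a/R), so T₁ − T₂ = (I/R²)a = (1/2)M_p a = 4.220·a.
Adding the three: (m₁ − m₂)g = (m₁ + m₂ + 4.220)a, so a = (4.69 − 3.91)(9.81)/(4.69 + 3.91 + 4.220) = 0.5969 m/s².
α = a/R = 0.5969/0.291 = 2.051 rad/s².

α ≈ 2.05 rad/s²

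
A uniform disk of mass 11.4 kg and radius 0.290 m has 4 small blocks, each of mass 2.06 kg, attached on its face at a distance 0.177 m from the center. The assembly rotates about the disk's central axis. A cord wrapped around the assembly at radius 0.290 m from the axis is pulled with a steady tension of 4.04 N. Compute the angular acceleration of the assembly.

I_disk = ½MR² = ½(11.4)(0.290)² = 0.4794 kg·m².
I_blocks = 4·m·r² = 4(2.06)(0.177)² = 0.2582 kg·m².
Total I = 0.7375 kg·m².
τ = F r = (4.04)(0.290) = 1.172 N·m.
α = τ/I = 1.172/0.7375 = 1.589 rad/s².

α ≈ 1.59 rad/s²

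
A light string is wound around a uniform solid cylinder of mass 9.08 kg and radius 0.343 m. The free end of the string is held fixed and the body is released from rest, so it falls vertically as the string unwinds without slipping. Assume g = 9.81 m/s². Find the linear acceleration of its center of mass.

Translation: Mg − T = Ma. Rotation about the center: TR = Iα with I = ½MR².
With a = αR: T = (I/R²)a = (1/2)M a, so Mg = (1 + 0.5000)Ma.
a = g/(1 + 0.5000) = 9.81/1.500 = 6.540 m/s².

a ≈ 6.54 m/s²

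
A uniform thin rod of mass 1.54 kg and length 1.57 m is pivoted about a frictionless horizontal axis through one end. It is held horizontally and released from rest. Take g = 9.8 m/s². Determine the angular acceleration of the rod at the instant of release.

About the pivot, I = (1/3)ML² = (1/3)(1.54)(1.57)² = 1.265 kg·m².
The weight acts at the center, a distance L/2 = 0.7850 m from the pivot; τ = Mg(L/2) = 11.85 N·m.
α = τ/I = 11.85/1.265 = 9.363 rad/s².
(Equivalently α = (3g/(2L)) = 9.363 rad/s².)

α ≈ 9.36 rad/s²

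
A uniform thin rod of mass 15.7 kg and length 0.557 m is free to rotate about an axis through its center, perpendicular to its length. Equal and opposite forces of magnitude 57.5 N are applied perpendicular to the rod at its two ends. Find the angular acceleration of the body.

I = (1/12)ML² = (1/12)(15.7)(0.557)² = 0.4059 kg·m².
The couple gives τ = F·(L/2) + F·(L/2) = F L = (57.5)(0.557) = 32.03 N·m.
From τ = Iα: α = 32.03/0.4059 = 78.90 rad/s².

α ≈ 78.9 rad/s²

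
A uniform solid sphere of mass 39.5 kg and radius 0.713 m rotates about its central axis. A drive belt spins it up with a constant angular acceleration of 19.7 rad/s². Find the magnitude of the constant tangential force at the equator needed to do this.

I = (2/5)MR² = (2/5)(39.5)(0.713)² = 8.032 kg·m².
The required torque is τ = Iα = (8.032)(19.70) = 158.2 N·m.
A tangential force at the equator gives τ = FR, so F = τ/R = 158.2/0.713 = 221.9 N.

F ≈ 222 N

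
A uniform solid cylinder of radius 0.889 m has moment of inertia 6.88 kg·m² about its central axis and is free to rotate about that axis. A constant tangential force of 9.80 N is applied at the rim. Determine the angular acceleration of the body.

α ≈ 1.27 rad/s²

τ = F R = (9.80)(0.889) = 8.712 N·m.
Newton's second law for rotation, τ = Iα, gives α = τ/I = 8.712/6.880 = 1.266 rad/s².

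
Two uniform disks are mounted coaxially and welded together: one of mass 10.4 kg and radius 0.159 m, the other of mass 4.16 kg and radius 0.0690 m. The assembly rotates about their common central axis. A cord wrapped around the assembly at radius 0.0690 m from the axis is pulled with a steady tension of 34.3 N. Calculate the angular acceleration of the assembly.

α ≈ 16.7 rad/s²

I = ½M₁R₁² + ½M₂R₂² = ½(10.4)(0.159)² + ½(4.16)(0.0690)² = 0.1414 kg·m².
τ = F r = (34.3)(0.0690) = 2.367 N·m.
α = τ/I = 2.367/0.1414 = 16.74 rad/s².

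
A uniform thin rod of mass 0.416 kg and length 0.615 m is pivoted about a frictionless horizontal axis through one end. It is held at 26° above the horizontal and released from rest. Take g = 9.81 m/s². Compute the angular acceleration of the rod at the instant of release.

About the pivot, I = (1/3)ML² = (1/3)(0.416)(0.615)² = 0.05245 kg·m².
The weight acts at the center, a distance L/2 = 0.3075 m from the pivot; τ = Mg(L/2) cos 26° = 1.128 N·m.
α = τ/I = 1.128/0.05245 = 21.51 rad/s².
(Equivalently α = (3g/(2L)) cos 26° = 21.51 rad/s².)

α ≈ 21.5 rad/s²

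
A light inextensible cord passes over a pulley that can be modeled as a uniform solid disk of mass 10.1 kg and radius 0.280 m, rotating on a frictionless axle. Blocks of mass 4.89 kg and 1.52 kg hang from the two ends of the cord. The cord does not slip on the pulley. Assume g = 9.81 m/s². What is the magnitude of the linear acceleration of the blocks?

a ≈ 2.88 m/s²

I = ½MR² = (1/2)(10.1)(0.280)² = 0.3959 kg·m².
Heavier block: m₁g − T₁ = m₁a. Lighter block: T₂ − m₂g = m₂a.
Pulley: (T₁ − T₂)R = Iα = I(a/R), so T₁ − T₂ = (I/R²)a = (1/2)M_p a = 5.050·a.
Adding the three: (m₁ − m₂)g = (m₁ + m₂ + 5.050)a, so a = (4.89 − 1.52)(9.81)/(4.89 + 1.52 + 5.050) = 2.885 m/s².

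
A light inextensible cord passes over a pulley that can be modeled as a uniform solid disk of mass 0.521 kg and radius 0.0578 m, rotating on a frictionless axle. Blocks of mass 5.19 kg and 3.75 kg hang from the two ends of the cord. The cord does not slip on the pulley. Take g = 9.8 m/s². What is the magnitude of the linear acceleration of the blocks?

I = ½MR² = (1/2)(0.521)(0.0578)² = 0.0008703 kg·m².
Heavier block: m₁g − T₁ = m₁a. Lighter block: T₂ − m₂g = m₂a.
Pulley: (T₁ − T₂)R = Iα = I(a/R), so T₁ − T₂ = (I/R²)a = (1/2)M_p a = 0.2605·a.
Adding the three: (m₁ − m₂)g = (m₁ + m₂ + 0.2605)a, so a = (5.19 − 3.75)(9.8)/(5.19 + 3.75 + 0.2605) = 1.534 m/s².

a ≈ 1.53 m/s²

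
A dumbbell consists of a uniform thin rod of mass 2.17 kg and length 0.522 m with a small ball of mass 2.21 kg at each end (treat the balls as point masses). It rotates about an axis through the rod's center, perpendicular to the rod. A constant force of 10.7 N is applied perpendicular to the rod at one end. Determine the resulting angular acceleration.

I_rod = (1/12)ML² = (1/12)(2.17)(0.522)² = 0.04927 kg·m².
I_balls = 2·m·(L/2)² = 2(2.21)(0.2610)² = 0.3011 kg·m².
Total I = 0.3504 kg·m².
τ = F·(L/2) = (10.7)(0.261) = 2.793 N·m.
α = τ/I = 2.793/0.3504 = 7.971 rad/s².

α ≈ 7.97 rad/s²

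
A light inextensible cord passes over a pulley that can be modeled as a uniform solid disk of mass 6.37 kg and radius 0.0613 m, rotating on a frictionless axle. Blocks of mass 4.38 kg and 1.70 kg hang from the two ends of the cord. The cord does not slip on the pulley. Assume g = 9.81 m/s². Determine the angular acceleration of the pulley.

I = ½MR² = (1/2)(6.37)(0.0613)² = 0.01197 kg·m².
Heavier block: m₁g − T₁ = m₁a. Lighter block: T₂ − m₂g = m₂a.
Pulley: (T₁ − T₂)R = Iα = I(a/R), so T₁ − T₂ = (I/R²)a = (1/2)M_p a = 3.185·a.
Adding the three: (m₁ − m₂)g = (m₁ + m₂ + 3.185)a, so a = (4.38 − 1.70)(9.81)/(4.38 + 1.70 + 3.185) = 2.838 m/s².
α = a/R = 2.838/0.0613 = 46.29 rad/s².

α ≈ 46.3 rad/s²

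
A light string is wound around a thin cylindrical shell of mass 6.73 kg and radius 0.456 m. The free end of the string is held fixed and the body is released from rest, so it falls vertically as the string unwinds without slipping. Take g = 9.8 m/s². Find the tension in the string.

Translation: Mg − T = Ma. Rotation about the center: TR = Iα with I = MR².
With a = αR: T = (I/R²)a = M a, so Mg = (1 + 1.000)Ma.
a = g/(1 + 1.000) = 9.8/2.000 = 4.900 m/s².
T = 1.000·M·a = (1.000)(6.73)(4.900) = 32.98 N.

T ≈ 33.0 N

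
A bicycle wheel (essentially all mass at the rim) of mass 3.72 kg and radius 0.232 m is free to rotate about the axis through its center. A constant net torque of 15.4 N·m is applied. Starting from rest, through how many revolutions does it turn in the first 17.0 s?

I = MR² = (3.72)(0.232)² = 0.2002 kg·m².
α = τ/I = 15.4/0.2002 = 76.91 rad/s².
θ = ½αt² = ½(76.91)(17.0)² = 11110 rad.
Revolutions = θ/(2π) = 1769.

≈ 1770 revolutions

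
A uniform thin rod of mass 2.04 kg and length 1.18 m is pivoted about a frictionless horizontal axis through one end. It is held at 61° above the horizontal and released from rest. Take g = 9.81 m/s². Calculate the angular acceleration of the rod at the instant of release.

α ≈ 6.05 rad/s²

About the pivot, I = (1/3)ML² = (1/3)(2.04)(1.18)² = 0.9468 kg·m².
The weight acts at the center, a distance L/2 = 0.5900 m from the pivot; τ = Mg(L/2) cos 61° = 5.724 N·m.
α = τ/I = 5.724/0.9468 = 6.046 rad/s².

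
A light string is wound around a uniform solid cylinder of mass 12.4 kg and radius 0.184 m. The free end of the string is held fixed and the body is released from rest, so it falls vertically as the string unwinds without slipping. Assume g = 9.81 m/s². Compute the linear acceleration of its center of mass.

Translation: Mg − T = Ma. Rotation about the center: TR = Iα with I = ½MR².
With a = αR: T = (I/R²)a = (1/2)M a, so Mg = (1 + 0.5000)Ma.
a = g/(1 + 0.5000) = 9.81/1.500 = 6.540 m/s².

a ≈ 6.54 m/s²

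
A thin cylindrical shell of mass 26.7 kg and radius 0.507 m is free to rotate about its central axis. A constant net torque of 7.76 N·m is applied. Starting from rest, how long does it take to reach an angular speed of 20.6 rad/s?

I = MR² = (26.7)(0.507)² = 6.863 kg·m².
α = τ/I = 7.76/6.863 = 1.131 rad/s².
ω = αt ⇒ t = ω/α = 20.6/1.131 = 18.22 s.

t ≈ 18.2 s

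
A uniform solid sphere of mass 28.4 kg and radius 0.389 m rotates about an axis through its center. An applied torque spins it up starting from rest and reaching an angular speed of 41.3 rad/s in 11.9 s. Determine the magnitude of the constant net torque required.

τ ≈ 5.97 N·m

I = (2/5)MR² = (2/5)(28.4)(0.389)² = 1.719 kg·m².
α = Δω/Δt = (41.3 − 0)/11.9 = 3.471 rad/s².
τ = Iα = (1.719)(3.471) = 5.966 N·m.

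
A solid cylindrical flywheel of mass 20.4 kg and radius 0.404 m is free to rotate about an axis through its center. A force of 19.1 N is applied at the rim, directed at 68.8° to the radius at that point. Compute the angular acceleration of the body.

α ≈ 4.32 rad/s²

I = ½MR² = (1/2)(20.4)(0.404)² = 1.665 kg·m².
Only the tangential component produces torque: τ = F R sinθ = (19.1)(0.404) sin 68.8° = 7.194 N·m.
From τ = Iα: α = 7.194/1.665 = 4.321 rad/s².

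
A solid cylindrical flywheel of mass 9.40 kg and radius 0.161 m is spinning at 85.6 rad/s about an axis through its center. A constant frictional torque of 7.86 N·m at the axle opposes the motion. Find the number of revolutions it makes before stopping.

I = ½MR² = (1/2)(9.40)(0.161)² = 0.1218 kg·m².
The net torque has magnitude 7.86 N·m, opposing ω.
|α| = τ/I = 7.860/0.1218 = 64.52 rad/s² (deceleration).
ω² = ω₀² − 2|α|θ with ω = 0 ⇒ θ = ω₀²/(2|α|) = 56.79 rad = 9.038 rev.

≈ 9.04 revolutions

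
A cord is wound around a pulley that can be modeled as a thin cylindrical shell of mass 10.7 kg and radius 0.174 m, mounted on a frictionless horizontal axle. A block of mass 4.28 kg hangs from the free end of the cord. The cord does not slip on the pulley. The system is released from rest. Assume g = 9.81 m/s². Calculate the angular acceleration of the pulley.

α ≈ 16.1 rad/s²

I = MR² = (10.7)(0.174)² = 0.3240 kg·m².
Block: mg − T = ma. Pulley: TR = Iα. No-slip: a = αR, so T = (I/R²)a = 10.70·a.
Then mg = (m + 10.70)a, so a = (4.28)(9.81)/(4.28 + 10.70) = 2.803 m/s².
α = a/R = 2.803/0.174 = 16.11 rad/s².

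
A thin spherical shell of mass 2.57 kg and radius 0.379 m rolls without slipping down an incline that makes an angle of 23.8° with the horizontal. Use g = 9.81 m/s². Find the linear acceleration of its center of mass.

a ≈ 2.38 m/s²

Translation along the incline: Mg sinθ − f = Ma.
Rotation about the center: fR = Iα with I = (2/3)MR². No-slip gives a = αR, so f = (I/R²)a = (2/3)M a.
Substituting: Mg sinθ = (1 + 0.6667)Ma, so a = g sinθ/(1 + 0.6667) = (9.81) sin 23.8° / 1.667 = 2.375 m/s².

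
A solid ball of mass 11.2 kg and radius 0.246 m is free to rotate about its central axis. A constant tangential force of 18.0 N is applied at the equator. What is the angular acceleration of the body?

α ≈ 16.3 rad/s²

I = (2/5)MR² = (2/5)(11.2)(0.246)² = 0.2711 kg·m².
τ = F R = (18.0)(0.246) = 4.428 N·m.
Newton's second law for rotation, τ = Iα, gives α = τ/I = 4.428/0.2711 = 16.33 rad/s².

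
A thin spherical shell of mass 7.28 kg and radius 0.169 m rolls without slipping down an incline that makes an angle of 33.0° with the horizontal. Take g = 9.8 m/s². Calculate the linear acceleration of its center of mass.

a ≈ 3.20 m/s²

Translation along the incline: Mg sinθ − f = Ma.
Rotation about the center: fR = Iα with I = (2/3)MR². No-slip gives a = αR, so f = (I/R²)a = (2/3)M a.
Substituting: Mg sinθ = (1 + 0.6667)Ma, so a = g sinθ/(1 + 0.6667) = (9.8) sin 33.0° / 1.667 = 3.202 m/s².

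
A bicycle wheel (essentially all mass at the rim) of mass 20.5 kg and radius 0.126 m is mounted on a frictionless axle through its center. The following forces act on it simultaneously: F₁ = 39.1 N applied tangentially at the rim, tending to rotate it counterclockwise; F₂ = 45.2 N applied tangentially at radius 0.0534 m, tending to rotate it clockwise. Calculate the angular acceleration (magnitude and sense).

α ≈ 7.72 rad/s², counterclockwise

I = MR² = (20.5)(0.126)² = 0.3255 kg·m².
Taking counterclockwise as positive: τ₁ = +(39.1)(0.126) = +4.927 N·m; τ₂ = −(45.2)(0.0534) = −2.414 N·m.
Net torque τ = 2.513 N·m.
α = τ/I = 2.513/0.3255 = 7.721 rad/s².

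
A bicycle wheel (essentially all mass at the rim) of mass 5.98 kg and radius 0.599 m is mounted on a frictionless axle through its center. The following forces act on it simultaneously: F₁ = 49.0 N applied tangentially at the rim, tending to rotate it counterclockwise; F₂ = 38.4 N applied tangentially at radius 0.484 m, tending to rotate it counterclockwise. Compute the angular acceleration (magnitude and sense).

α ≈ 22.3 rad/s², counterclockwise

I = MR² = (5.98)(0.599)² = 2.146 kg·m².
Taking counterclockwise as positive: τ₁ = +(49.0)(0.599) = +29.35 N·m; τ₂ = +(38.4)(0.484) = +18.59 N·m.
Net torque τ = 47.94 N·m.
α = τ/I = 47.94/2.146 = 22.34 rad/s².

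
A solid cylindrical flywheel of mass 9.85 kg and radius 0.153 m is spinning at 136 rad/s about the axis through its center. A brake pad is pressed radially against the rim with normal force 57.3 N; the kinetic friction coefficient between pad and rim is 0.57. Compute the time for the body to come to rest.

I = ½MR² = (1/2)(9.85)(0.153)² = 0.1153 kg·m².
Friction force f = μN = (0.57)(57.3) = 32.66 N at the rim; torque magnitude τ = fR = 4.997 N·m, opposing ω.
|α| = τ/I = 4.997/0.1153 = 43.34 rad/s² (deceleration).
0 = ω₀ − |α|t ⇒ t = ω₀/|α| = 136/43.34 = 3.138 s.

t ≈ 3.14 s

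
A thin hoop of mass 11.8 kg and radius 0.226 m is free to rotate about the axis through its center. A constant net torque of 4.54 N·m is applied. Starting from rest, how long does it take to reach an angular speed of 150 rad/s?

t ≈ 19.9 s

I = MR² = (11.8)(0.226)² = 0.6027 kg·m².
α = τ/I = 4.54/0.6027 = 7.533 rad/s².
ω = αt ⇒ t = ω/α = 150/7.533 = 19.91 s.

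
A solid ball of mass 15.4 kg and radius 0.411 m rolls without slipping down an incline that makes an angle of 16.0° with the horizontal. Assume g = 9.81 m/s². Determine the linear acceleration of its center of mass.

Translation along the incline: Mg sinθ − f = Ma.
Rotation about the center: fR = Iα with I = (2/5)MR². No-slip gives a = αR, so f = (I/R²)a = (2/5)M a.
Substituting: Mg sinθ = (1 + 0.4000)Ma, so a = g sinθ/(1 + 0.4000) = (9.81) sin 16.0° / 1.400 = 1.931 m/s².

a ≈ 1.93 m/s²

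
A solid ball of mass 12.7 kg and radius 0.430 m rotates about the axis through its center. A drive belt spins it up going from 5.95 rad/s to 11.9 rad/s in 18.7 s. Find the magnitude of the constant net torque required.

I = (2/5)MR² = (2/5)(12.7)(0.430)² = 0.9393 kg·m².
α = Δω/Δt = (11.9 − 5.95)/18.7 = 0.3182 rad/s².
τ = Iα = (0.9393)(0.3182) = 0.2989 N·m.

τ ≈ 0.299 N·m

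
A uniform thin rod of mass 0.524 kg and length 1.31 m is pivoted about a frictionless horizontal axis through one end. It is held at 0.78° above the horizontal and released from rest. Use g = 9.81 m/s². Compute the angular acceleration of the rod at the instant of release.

About the pivot, I = (1/3)ML² = (1/3)(0.524)(1.31)² = 0.2997 kg·m².
The weight acts at the center, a distance L/2 = 0.6550 m from the pivot; τ = Mg(L/2) cos 0.78° = 3.367 N·m.
α = τ/I = 3.367/0.2997 = 11.23 rad/s².

α ≈ 11.2 rad/s²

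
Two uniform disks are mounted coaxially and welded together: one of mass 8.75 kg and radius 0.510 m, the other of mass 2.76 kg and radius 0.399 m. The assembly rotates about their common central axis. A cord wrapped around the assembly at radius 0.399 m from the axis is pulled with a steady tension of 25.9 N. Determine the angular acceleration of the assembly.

α ≈ 7.61 rad/s²

I = ½M₁R₁² + ½M₂R₂² = ½(8.75)(0.510)² + ½(2.76)(0.399)² = 1.358 kg·m².
τ = F r = (25.9)(0.399) = 10.33 N·m.
α = τ/I = 10.33/1.358 = 7.612 rad/s².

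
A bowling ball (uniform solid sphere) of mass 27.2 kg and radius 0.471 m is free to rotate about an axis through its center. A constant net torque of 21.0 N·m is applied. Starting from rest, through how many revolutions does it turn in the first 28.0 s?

I = (2/5)MR² = (2/5)(27.2)(0.471)² = 2.414 kg·m².
α = τ/I = 21.0/2.414 = 8.701 rad/s².
θ = ½αt² = ½(8.701)(28.0)² = 3411 rad.
Revolutions = θ/(2π) = 542.8.

≈ 543 revolutions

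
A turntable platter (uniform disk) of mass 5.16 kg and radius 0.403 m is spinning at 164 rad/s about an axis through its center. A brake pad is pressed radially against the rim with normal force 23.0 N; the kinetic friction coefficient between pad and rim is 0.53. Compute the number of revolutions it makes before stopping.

I = ½MR² = (1/2)(5.16)(0.403)² = 0.4190 kg·m².
Friction force f = μN = (0.53)(23.0) = 12.19 N at the rim; torque magnitude τ = fR = 4.913 N·m, opposing ω.
|α| = τ/I = 4.913/0.4190 = 11.72 rad/s² (deceleration).
ω² = ω₀² − 2|α|θ with ω = 0 ⇒ θ = ω₀²/(2|α|) = 1147 rad = 182.6 rev.

≈ 183 revolutions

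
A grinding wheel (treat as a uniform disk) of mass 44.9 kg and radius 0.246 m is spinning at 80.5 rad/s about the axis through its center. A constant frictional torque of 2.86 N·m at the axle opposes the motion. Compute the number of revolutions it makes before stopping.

I = ½MR² = (1/2)(44.9)(0.246)² = 1.359 kg·m².
The net torque has magnitude 2.86 N·m, opposing ω.
|α| = τ/I = 2.860/1.359 = 2.105 rad/s² (deceleration).
ω² = ω₀² − 2|α|θ with ω = 0 ⇒ θ = ω₀²/(2|α|) = 1539 rad = 245.0 rev.

≈ 245 revolutions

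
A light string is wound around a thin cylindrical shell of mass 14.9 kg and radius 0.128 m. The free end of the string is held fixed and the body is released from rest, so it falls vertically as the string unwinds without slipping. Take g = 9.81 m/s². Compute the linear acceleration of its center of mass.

Translation: Mg − T = Ma. Rotation about the center: TR = Iα with I = MR².
With a = αR: T = (I/R²)a = M a, so Mg = (1 + 1.000)Ma.
a = g/(1 + 1.000) = 9.81/2.000 = 4.905 m/s².

a ≈ 4.91 m/s²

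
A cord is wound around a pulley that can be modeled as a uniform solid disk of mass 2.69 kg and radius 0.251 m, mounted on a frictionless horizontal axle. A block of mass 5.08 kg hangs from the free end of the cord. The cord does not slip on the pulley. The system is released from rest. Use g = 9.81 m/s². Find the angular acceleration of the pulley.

I = ½MR² = (1/2)(2.69)(0.251)² = 0.08474 kg·m².
Block: mg − T = ma. Pulley: TR = Iα. No-slip: a = αR, so T = (I/R²)a = 1.345·a.
Then mg = (m + 1.345)a, so a = (5.08)(9.81)/(5.08 + 1.345) = 7.756 m/s².
α = a/R = 7.756/0.251 = 30.90 rad/s².

α ≈ 30.9 rad/s²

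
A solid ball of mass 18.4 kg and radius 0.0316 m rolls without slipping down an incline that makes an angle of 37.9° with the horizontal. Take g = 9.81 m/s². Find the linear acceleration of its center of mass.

a ≈ 4.30 m/s²

Translation along the incline: Mg sinθ − f = Ma.
Rotation about the center: fR = Iα with I = (2/5)MR². No-slip gives a = αR, so f = (I/R²)a = (2/5)M a.
Substituting: Mg sinθ = (1 + 0.4000)Ma, so a = g sinθ/(1 + 0.4000) = (9.81) sin 37.9° / 1.400 = 4.304 m/s².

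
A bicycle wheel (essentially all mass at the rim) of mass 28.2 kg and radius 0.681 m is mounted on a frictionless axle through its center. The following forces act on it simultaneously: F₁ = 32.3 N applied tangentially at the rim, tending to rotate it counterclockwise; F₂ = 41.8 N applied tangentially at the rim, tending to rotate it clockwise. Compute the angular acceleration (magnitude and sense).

α ≈ 0.495 rad/s², clockwise

I = MR² = (28.2)(0.681)² = 13.08 kg·m².
Taking counterclockwise as positive: τ₁ = +(32.3)(0.681) = +22.00 N·m; τ₂ = −(41.8)(0.681) = −28.47 N·m.
Net torque τ = -6.470 N·m.
α = τ/I = -6.470/13.08 = -0.4947 rad/s².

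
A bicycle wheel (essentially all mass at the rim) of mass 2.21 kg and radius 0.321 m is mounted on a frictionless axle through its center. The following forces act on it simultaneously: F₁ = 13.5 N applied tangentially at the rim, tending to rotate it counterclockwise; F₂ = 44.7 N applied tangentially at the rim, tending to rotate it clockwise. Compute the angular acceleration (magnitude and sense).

α ≈ 44.0 rad/s², clockwise

I = MR² = (2.21)(0.321)² = 0.2277 kg·m².
Taking counterclockwise as positive: τ₁ = +(13.5)(0.321) = +4.333 N·m; τ₂ = −(44.7)(0.321) = −14.35 N·m.
Net torque τ = -10.02 N·m.
α = τ/I = -10.02/0.2277 = -43.98 rad/s².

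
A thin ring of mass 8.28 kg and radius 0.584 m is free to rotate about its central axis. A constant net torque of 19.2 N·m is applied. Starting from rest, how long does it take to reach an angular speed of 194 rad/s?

I = MR² = (8.28)(0.584)² = 2.824 kg·m².
α = τ/I = 19.2/2.824 = 6.799 rad/s².
ω = αt ⇒ t = ω/α = 194/6.799 = 28.53 s.

t ≈ 28.5 s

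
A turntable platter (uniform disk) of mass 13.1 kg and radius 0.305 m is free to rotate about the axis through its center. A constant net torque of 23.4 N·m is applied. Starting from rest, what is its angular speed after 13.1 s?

I = ½MR² = (1/2)(13.1)(0.305)² = 0.6093 kg·m².
α = τ/I = 23.4/0.6093 = 38.40 rad/s².
ω = ω₀ + αt = 0 + (38.40)(13.1) = 503.1 rad/s.

ω ≈ 503 rad/s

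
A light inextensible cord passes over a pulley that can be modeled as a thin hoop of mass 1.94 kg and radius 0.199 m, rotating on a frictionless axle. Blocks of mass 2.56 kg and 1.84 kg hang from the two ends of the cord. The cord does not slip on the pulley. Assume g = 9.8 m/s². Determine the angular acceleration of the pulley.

I = MR² = (1.94)(0.199)² = 0.07683 kg·m².
Heavier block: m₁g − T₁ = m₁a. Lighter block: T₂ − m₂g = m₂a.
Pulley: (T₁ − T₂)R = Iα = I(a/R), so T₁ − T₂ = (I/R²)a = 1·M_p a = 1.940·a.
Adding the three: (m₁ − m₂)g = (m₁ + m₂ + 1.940)a, so a = (2.56 − 1.84)(9.8)/(2.56 + 1.84 + 1.940) = 1.113 m/s².
α = a/R = 1.113/0.199 = 5.593 rad/s².

α ≈ 5.59 rad/s²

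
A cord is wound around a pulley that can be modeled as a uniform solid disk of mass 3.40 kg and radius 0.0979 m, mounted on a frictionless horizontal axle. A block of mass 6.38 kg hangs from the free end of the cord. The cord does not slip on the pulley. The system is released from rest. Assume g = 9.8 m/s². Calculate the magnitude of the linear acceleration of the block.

a ≈ 7.74 m/s²

I = ½MR² = (1/2)(3.40)(0.0979)² = 0.01629 kg·m².
Block: mg − T = ma. Pulley: TR = Iα. No-slip: a = αR, so T = (I/R²)a = 1.700·a.
Then mg = (m + 1.700)a, so a = (6.38)(9.8)/(6.38 + 1.700) = 7.738 m/s².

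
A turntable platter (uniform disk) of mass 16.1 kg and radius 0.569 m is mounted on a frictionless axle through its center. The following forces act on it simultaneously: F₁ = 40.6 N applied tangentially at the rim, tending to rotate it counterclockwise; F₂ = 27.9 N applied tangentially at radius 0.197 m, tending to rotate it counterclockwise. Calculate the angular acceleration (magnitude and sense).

α ≈ 11.0 rad/s², counterclockwise

I = ½MR² = (1/2)(16.1)(0.569)² = 2.606 kg·m².
Taking counterclockwise as positive: τ₁ = +(40.6)(0.569) = +23.10 N·m; τ₂ = +(27.9)(0.197) = +5.496 N·m.
Net torque τ = 28.60 N·m.
α = τ/I = 28.60/2.606 = 10.97 rad/s².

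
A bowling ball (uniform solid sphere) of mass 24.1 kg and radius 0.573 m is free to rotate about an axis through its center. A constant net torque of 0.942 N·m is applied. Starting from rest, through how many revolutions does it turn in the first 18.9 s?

≈ 8.46 revolutions

I = (2/5)MR² = (2/5)(24.1)(0.573)² = 3.165 kg·m².
α = τ/I = 0.942/3.165 = 0.2976 rad/s².
θ = ½αt² = ½(0.2976)(18.9)² = 53.16 rad.
Revolutions = θ/(2π) = 8.460.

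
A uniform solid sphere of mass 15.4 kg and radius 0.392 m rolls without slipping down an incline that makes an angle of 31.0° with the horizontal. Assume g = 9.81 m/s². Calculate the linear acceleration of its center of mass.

Translation along the incline: Mg sinθ − f = Ma.
Rotation about the center: fR = Iα with I = (2/5)MR². No-slip gives a = αR, so f = (I/R²)a = (2/5)M a.
Substituting: Mg sinθ = (1 + 0.4000)Ma, so a = g sinθ/(1 + 0.4000) = (9.81) sin 31.0° / 1.400 = 3.609 m/s².

a ≈ 3.61 m/s²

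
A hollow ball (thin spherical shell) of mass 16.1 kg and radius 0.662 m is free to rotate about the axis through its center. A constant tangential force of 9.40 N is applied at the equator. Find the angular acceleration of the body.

α ≈ 1.32 rad/s²

I = (2/3)MR² = (2/3)(16.1)(0.662)² = 4.704 kg·m².
τ = F R = (9.40)(0.662) = 6.223 N·m.
From τ = Iα: α = 6.223/4.704 = 1.323 rad/s².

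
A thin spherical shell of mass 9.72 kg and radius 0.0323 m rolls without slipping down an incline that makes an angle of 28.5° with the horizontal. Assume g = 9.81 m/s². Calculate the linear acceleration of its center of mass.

a ≈ 2.81 m/s²

Translation along the incline: Mg sinθ − f = Ma.
Rotation about the center: fR = Iα with I = (2/3)MR². No-slip gives a = αR, so f = (I/R²)a = (2/3)M a.
Substituting: Mg sinθ = (1 + 0.6667)Ma, so a = g sinθ/(1 + 0.6667) = (9.81) sin 28.5° / 1.667 = 2.809 m/s².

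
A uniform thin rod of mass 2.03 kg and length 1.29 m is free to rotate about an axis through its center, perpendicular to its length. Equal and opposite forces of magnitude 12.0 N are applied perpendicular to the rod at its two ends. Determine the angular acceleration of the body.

α ≈ 55.0 rad/s²

I = (1/12)ML² = (1/12)(2.03)(1.29)² = 0.2815 kg·m².
The couple gives τ = F·(L/2) + F·(L/2) = F L = (12.0)(1.29) = 15.48 N·m.
From τ = Iα: α = 15.48/0.2815 = 54.99 rad/s².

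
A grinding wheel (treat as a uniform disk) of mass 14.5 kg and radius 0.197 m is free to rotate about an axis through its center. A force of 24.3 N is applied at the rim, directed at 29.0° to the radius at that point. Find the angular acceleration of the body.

α ≈ 8.25 rad/s²

I = ½MR² = (1/2)(14.5)(0.197)² = 0.2814 kg·m².
Only the tangential component produces torque: τ = F R sinθ = (24.3)(0.197) sin 29.0° = 2.321 N·m.
From τ = Iα: α = 2.321/0.2814 = 8.248 rad/s².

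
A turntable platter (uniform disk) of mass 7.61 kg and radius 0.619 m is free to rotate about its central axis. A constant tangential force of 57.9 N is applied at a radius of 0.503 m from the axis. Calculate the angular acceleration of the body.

I = ½MR² = (1/2)(7.61)(0.619)² = 1.458 kg·m².
τ = F·r = (57.9)(0.503) = 29.12 N·m.
Newton's second law for rotation, τ = Iα, gives α = τ/I = 29.12/1.458 = 19.98 rad/s².

α ≈ 20.0 rad/s²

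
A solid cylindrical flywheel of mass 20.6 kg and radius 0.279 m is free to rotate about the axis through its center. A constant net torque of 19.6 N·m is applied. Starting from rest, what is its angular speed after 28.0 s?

ω ≈ 684 rad/s

I = ½MR² = (1/2)(20.6)(0.279)² = 0.8018 kg·m².
α = τ/I = 19.6/0.8018 = 24.45 rad/s².
ω = ω₀ + αt = 0 + (24.45)(28.0) = 684.5 rad/s.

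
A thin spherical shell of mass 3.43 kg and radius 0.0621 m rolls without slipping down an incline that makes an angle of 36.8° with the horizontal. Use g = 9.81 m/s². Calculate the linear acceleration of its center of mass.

Translation along the incline: Mg sinθ − f = Ma.
Rotation about the center: fR = Iα with I = (2/3)MR². No-slip gives a = αR, so f = (I/R²)a = (2/3)M a.
Substituting: Mg sinθ = (1 + 0.6667)Ma, so a = g sinθ/(1 + 0.6667) = (9.81) sin 36.8° / 1.667 = 3.526 m/s².

a ≈ 3.53 m/s²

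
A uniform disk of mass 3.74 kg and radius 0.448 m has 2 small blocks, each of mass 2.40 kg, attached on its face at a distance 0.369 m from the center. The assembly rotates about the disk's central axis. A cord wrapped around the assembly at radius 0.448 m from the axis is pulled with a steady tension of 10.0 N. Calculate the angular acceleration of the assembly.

α ≈ 4.35 rad/s²

I_disk = ½MR² = ½(3.74)(0.448)² = 0.3753 kg·m².
I_blocks = 2·m·r² = 2(2.40)(0.369)² = 0.6536 kg·m².
Total I = 1.029 kg·m².
τ = F r = (10.0)(0.448) = 4.480 N·m.
α = τ/I = 4.480/1.029 = 4.354 rad/s².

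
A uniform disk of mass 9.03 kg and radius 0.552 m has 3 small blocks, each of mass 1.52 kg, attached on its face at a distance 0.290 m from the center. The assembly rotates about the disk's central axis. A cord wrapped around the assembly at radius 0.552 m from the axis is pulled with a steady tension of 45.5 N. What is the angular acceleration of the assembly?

I_disk = ½MR² = ½(9.03)(0.552)² = 1.376 kg·m².
I_blocks = 3·m·r² = 3(1.52)(0.290)² = 0.3835 kg·m².
Total I = 1.759 kg·m².
τ = F r = (45.5)(0.552) = 25.12 N·m.
α = τ/I = 25.12/1.759 = 14.28 rad/s².

α ≈ 14.3 rad/s²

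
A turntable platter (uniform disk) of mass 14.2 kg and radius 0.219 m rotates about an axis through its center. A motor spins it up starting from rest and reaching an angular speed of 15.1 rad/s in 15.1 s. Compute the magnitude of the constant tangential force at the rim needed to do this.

F ≈ 1.55 N

I = ½MR² = (1/2)(14.2)(0.219)² = 0.3405 kg·m².
α = Δω/Δt = (15.1 − 0)/15.1 = 1.000 rad/s².
The required torque is τ = Iα = (0.3405)(1.000) = 0.3405 N·m.
A tangential force at the rim gives τ = FR, so F = τ/R = 0.3405/0.219 = 1.555 N.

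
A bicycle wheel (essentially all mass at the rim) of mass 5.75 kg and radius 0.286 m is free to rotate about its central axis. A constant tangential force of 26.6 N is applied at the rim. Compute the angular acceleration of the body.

α ≈ 16.2 rad/s²

I = MR² = (5.75)(0.286)² = 0.4703 kg·m².
τ = F R = (26.6)(0.286) = 7.608 N·m.
Newton's second law for rotation, τ = Iα, gives α = τ/I = 7.608/0.4703 = 16.18 rad/s².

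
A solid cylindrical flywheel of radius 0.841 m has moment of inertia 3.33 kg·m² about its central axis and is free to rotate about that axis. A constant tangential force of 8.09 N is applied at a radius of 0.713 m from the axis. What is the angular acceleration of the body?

α ≈ 1.73 rad/s²

τ = F·r = (8.09)(0.713) = 5.768 N·m.
From τ = Iα: α = 5.768/3.330 = 1.732 rad/s².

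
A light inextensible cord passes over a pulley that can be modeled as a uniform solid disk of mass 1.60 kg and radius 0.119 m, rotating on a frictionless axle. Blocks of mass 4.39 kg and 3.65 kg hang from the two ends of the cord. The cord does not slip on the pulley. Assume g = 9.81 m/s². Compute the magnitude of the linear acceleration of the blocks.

I = ½MR² = (1/2)(1.60)(0.119)² = 0.01133 kg·m².
Heavier block: m₁g − T₁ = m₁a. Lighter block: T₂ − m₂g = m₂a.
Pulley: (T₁ − T₂)R = Iα = I(a/R), so T₁ − T₂ = (I/R²)a = (1/2)M_p a = 0.8000·a.
Adding the three: (m₁ − m₂)g = (m₁ + m₂ + 0.8000)a, so a = (4.39 − 3.65)(9.81)/(4.39 + 3.65 + 0.8000) = 0.8212 m/s².

a ≈ 0.821 m/s²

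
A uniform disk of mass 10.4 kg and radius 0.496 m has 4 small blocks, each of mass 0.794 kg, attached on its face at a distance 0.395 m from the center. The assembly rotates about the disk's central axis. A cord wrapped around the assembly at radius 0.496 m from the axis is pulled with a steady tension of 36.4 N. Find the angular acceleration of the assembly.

I_disk = ½MR² = ½(10.4)(0.496)² = 1.279 kg·m².
I_blocks = 4·m·r² = 4(0.794)(0.395)² = 0.4955 kg·m².
Total I = 1.775 kg·m².
τ = F r = (36.4)(0.496) = 18.05 N·m.
α = τ/I = 18.05/1.775 = 10.17 rad/s².

α ≈ 10.2 rad/s²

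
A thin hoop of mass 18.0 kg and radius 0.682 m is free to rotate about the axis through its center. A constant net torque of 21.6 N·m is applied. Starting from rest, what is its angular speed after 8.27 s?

ω ≈ 21.3 rad/s

I = MR² = (18.0)(0.682)² = 8.372 kg·m².
α = τ/I = 21.6/8.372 = 2.580 rad/s².
ω = ω₀ + αt = 0 + (2.580)(8.27) = 21.34 rad/s.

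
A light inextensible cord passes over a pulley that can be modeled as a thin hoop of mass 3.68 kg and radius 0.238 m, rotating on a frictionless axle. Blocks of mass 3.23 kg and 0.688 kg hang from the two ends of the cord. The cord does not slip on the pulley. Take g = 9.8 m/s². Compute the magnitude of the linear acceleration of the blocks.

I = MR² = (3.68)(0.238)² = 0.2084 kg·m².
Heavier block: m₁g − T₁ = m₁a. Lighter block: T₂ − m₂g = m₂a.
Pulley: (T₁ − T₂)R = Iα = I(a/R), so T₁ − T₂ = (I/R²)a = 1·M_p a = 3.680·a.
Adding the three: (m₁ − m₂)g = (m₁ + m₂ + 3.680)a, so a = (3.23 − 0.688)(9.8)/(3.23 + 0.688 + 3.680) = 3.279 m/s².

a ≈ 3.28 m/s²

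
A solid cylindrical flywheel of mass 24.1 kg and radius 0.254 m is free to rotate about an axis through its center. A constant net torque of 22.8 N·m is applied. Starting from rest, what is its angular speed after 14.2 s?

ω ≈ 416 rad/s

I = ½MR² = (1/2)(24.1)(0.254)² = 0.7774 kg·m².
α = τ/I = 22.8/0.7774 = 29.33 rad/s².
ω = ω₀ + αt = 0 + (29.33)(14.2) = 416.5 rad/s.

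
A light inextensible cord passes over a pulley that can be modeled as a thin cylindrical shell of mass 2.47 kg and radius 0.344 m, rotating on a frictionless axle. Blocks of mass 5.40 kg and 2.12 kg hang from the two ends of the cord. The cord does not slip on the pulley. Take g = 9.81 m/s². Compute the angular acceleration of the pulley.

α ≈ 9.36 rad/s²

I = MR² = (2.47)(0.344)² = 0.2923 kg·m².
Heavier block: m₁g − T₁ = m₁a. Lighter block: T₂ − m₂g = m₂a.
Pulley: (T₁ − T₂)R = Iα = I(a/R), so T₁ − T₂ = (I/R²)a = 1·M_p a = 2.470·a.
Adding the three: (m₁ − m₂)g = (m₁ + m₂ + 2.470)a, so a = (5.40 − 2.12)(9.81)/(5.40 + 2.12 + 2.470) = 3.221 m/s².
α = a/R = 3.221/0.344 = 9.363 rad/s².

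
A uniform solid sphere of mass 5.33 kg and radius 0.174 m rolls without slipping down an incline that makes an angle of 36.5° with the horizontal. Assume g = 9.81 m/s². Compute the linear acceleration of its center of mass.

Translation along the incline: Mg sinθ − f = Ma.
Rotation about the center: fR = Iα with I = (2/5)MR². No-slip gives a = αR, so f = (I/R²)a = (2/5)M a.
Substituting: Mg sinθ = (1 + 0.4000)Ma, so a = g sinθ/(1 + 0.4000) = (9.81) sin 36.5° / 1.400 = 4.168 m/s².

a ≈ 4.17 m/s²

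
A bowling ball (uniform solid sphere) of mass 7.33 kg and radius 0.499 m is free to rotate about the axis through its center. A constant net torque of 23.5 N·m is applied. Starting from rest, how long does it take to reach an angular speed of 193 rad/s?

t ≈ 6.00 s

I = (2/5)MR² = (2/5)(7.33)(0.499)² = 0.7301 kg·m².
α = τ/I = 23.5/0.7301 = 32.19 rad/s².
ω = αt ⇒ t = ω/α = 193/32.19 = 5.996 s.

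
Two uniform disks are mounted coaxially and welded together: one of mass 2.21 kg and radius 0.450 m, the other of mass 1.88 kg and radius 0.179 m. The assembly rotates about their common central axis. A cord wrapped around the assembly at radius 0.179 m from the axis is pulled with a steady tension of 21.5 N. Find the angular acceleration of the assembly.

I = ½M₁R₁² + ½M₂R₂² = ½(2.21)(0.450)² + ½(1.88)(0.179)² = 0.2539 kg·m².
τ = F r = (21.5)(0.179) = 3.849 N·m.
α = τ/I = 3.849/0.2539 = 15.16 rad/s².

α ≈ 15.2 rad/s²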